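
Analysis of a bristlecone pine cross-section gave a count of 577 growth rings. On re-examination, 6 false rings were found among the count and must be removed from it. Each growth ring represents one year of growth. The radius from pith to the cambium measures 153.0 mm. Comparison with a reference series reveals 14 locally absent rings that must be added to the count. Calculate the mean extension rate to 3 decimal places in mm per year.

0.262 mm per year

Correcting the raw count gives 577 − 6 + 14 = 585 true growth rings.
153.0 mm over 585 years gives 153.0 / 585 ≈ 0.262 mm per year.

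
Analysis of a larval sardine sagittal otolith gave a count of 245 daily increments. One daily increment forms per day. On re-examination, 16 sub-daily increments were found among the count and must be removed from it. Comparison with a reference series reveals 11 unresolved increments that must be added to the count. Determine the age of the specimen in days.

240 d

After corrections the count is 245 − 16 + 11 = 240 daily increments.
At one daily increment per day, that is 240 days.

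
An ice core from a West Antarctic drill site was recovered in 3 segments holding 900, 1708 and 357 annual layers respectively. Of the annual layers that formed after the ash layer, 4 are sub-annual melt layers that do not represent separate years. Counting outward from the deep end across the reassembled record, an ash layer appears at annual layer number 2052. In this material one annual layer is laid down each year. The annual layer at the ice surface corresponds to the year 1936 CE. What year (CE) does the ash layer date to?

1027 CE

Total annual layers = 900 + 1708 + 357 = 2965.
Between annual layer 2052 and the ice surface there are 2965 − 2052 = 913 annual layers.
Excluding 4 false annual layers: 913 − 4 = 909.
The annual layer at the ice surface is 1936 CE, so the ash layer dates to 1936 − 909 = 1027 CE.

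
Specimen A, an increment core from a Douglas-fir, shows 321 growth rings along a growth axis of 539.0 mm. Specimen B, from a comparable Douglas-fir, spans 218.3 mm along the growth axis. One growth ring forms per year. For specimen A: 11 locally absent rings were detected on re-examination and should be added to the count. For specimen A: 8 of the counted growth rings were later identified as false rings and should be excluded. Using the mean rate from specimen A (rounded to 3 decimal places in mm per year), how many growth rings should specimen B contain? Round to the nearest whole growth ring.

Specimen A: correcting the raw count gives 321 − 8 + 11 = 324 true growth rings.
A: Mean rate = 539.0 mm / 324 years ≈ 1.664 mm/yr.
For B, 218.3 / 1.664 = 131.19 years ≈ 131 growth rings.

131 growth rings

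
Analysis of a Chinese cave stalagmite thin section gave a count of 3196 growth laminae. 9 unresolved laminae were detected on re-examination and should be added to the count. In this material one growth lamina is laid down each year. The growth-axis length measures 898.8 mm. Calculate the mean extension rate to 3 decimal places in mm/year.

0.280 mm/year

Correcting the raw count gives 3196 + 9 = 3205 true growth laminae.
Extension rate ≈ 898.8 / 3205 = 0.280 mm/year.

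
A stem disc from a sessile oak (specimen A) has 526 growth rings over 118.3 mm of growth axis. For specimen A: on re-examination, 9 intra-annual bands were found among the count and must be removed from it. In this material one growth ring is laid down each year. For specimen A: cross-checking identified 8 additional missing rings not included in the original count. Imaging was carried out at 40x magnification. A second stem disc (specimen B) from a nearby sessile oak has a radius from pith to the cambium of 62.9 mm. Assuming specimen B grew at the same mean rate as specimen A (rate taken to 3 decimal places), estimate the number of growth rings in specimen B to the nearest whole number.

280 growth rings

Specimen A: true growth ring count = 526 − 9 + 8 = 525.
A: Mean rate = 118.3 mm / 525 years ≈ 0.225 mm/year.
Specimen B: 62.9 mm / 0.225 mm per year = 279.56 years ≈ 280 growth rings.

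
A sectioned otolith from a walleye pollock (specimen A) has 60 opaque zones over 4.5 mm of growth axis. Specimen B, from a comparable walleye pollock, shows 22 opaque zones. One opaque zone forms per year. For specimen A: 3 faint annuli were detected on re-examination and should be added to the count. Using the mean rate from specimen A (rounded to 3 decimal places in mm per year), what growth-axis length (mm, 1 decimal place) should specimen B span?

Specimen A: after corrections the count is 60 + 3 = 63 opaque zones.
A: 4.5 mm over 63 years gives 4.5 / 63 ≈ 0.071 mm per year.
B's length ≈ 0.071 × 22 = 1.6 mm.

1.6 mm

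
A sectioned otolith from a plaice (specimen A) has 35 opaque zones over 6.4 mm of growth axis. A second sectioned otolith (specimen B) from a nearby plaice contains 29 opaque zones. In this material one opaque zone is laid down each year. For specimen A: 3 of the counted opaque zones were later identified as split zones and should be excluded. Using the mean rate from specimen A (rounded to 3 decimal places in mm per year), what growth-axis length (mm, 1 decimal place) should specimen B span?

5.8 mm

Specimen A: correcting the raw count gives 35 − 3 = 32 true opaque zones.
A: 6.4 mm over 32 years gives 6.4 / 32 ≈ 0.200 mm/year.
For B, 0.200 mm/year × 29 years = 5.8 mm.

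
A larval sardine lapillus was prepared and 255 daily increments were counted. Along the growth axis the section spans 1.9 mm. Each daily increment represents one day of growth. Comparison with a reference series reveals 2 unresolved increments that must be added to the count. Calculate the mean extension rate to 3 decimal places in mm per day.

0.007 mm per day

Correcting the raw count gives 255 + 2 = 257 true daily increments.
1.9 mm over 257 days gives 1.9 / 257 ≈ 0.007 mm per day.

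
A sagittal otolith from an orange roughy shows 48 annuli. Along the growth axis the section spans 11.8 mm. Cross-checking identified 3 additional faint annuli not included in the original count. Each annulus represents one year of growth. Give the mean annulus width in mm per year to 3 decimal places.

0.231 mm per year

True annulus count = 48 + 3 = 51.
Mean rate = 11.8 mm / 51 years ≈ 0.231 mm per year.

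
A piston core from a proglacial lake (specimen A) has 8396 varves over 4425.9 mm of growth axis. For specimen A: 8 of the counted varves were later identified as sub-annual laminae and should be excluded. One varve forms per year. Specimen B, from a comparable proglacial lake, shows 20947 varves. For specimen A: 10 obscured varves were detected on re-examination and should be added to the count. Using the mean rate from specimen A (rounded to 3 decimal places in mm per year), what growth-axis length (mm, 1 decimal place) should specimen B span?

11039.1 mm

Specimen A: correcting the raw count gives 8396 − 8 + 10 = 8398 true varves.
A: Mean rate = 4425.9 mm / 8398 years ≈ 0.527 mm/yr.
Length of B = 0.527 × 20947 = 11039.1 mm.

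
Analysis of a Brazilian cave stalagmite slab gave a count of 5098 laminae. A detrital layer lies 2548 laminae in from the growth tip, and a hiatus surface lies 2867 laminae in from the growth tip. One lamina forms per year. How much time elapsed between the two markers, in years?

Separation: 2867 − 2548 = 319 laminae.
One lamina per year makes the interval 319 years.

319 years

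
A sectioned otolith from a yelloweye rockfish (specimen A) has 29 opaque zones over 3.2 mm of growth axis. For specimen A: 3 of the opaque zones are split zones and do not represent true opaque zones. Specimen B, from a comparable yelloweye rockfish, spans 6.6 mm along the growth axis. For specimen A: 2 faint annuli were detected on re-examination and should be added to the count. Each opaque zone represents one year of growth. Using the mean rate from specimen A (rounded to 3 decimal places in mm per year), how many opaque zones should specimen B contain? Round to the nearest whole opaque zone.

58 opaque zones

Specimen A: correcting the raw count gives 29 − 3 + 2 = 28 true opaque zones.
A: Extension rate ≈ 3.2 / 28 = 0.114 mm/year.
For B, 6.6 / 0.114 = 57.89 years ≈ 58 opaque zones.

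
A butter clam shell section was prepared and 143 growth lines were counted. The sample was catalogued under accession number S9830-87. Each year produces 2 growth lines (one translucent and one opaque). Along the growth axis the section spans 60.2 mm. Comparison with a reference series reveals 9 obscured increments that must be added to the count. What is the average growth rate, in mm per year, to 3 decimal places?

True growth line count = 143 + 9 = 152.
With 2 growth lines per year, 152 / 2 = 76 years.
60.2 mm over 76 years gives 60.2 / 76 ≈ 0.792 mm per year.

0.792 mm per year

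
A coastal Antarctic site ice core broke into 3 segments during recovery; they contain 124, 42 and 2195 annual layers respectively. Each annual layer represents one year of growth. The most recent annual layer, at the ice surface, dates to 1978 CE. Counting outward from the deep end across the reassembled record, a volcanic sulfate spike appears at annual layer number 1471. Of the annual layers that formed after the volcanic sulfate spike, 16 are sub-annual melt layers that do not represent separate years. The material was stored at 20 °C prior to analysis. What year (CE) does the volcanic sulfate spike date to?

Total annual layers = 124 + 42 + 2195 = 2361.
The volcanic sulfate spike sits at annual layer 1471 from the deep end, so 2361 − 1471 = 890 annual layers formed after it.
890 − 16 false = 874 true annual layers after the volcanic sulfate spike.
Counting back 874 years from 1978 CE places the volcanic sulfate spike in 1978 − 874 = 1104 CE.

1104 CE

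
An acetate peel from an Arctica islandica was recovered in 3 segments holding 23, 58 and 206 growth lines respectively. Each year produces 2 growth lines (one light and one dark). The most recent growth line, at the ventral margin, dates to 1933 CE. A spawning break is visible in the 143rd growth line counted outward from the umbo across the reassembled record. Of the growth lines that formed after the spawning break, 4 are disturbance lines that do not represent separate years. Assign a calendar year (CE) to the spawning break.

1863 CE

Total growth lines = 23 + 58 + 206 = 287.
The spawning break sits at growth line 143 from the umbo, so 287 − 143 = 144 growth lines formed after it.
Removing the 4 false growth lines leaves 144 − 4 = 140 true growth lines beyond the spawning break.
With 2 growth lines per year, 140 / 2 = 70 years.
Counting back 70 years from 1933 CE places the spawning break in 1933 − 70 = 1863 CE.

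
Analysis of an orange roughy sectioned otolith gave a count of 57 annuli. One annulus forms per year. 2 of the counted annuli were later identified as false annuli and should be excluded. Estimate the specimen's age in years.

After corrections the count is 57 − 2 = 55 annuli.
With a one-to-one annulus periodicity this is 55 years.

55 years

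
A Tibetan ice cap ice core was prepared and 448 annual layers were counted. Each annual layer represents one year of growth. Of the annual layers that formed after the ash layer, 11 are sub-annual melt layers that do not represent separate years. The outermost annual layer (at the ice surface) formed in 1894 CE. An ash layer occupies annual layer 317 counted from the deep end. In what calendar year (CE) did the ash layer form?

1774 CE

Between annual layer 317 and the ice surface there are 448 − 317 = 131 annual layers.
Excluding 11 false annual layers: 131 − 11 = 120.
1894 − 120 = 1774 CE.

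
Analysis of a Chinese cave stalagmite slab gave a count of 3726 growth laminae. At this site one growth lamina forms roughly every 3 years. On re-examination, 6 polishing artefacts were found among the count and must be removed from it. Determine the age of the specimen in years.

11160 years

Correcting the raw count gives 3726 − 6 = 3720 true growth laminae.
Multiplying by 3 years per growth lamina: 3720 × 3 = 11160 years.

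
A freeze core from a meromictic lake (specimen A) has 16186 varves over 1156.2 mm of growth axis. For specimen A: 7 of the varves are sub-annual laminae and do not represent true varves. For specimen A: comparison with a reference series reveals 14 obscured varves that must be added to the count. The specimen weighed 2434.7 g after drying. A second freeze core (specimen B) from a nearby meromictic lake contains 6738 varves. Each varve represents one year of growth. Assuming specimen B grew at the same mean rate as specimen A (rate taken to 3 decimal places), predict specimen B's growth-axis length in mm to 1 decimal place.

478.4 mm

Specimen A: after corrections the count is 16186 − 7 + 14 = 16193 varves.
A: Mean rate = 1156.2 mm / 16193 years ≈ 0.071 mm/year.
For B, 0.071 mm/year × 6738 years = 478.4 mm.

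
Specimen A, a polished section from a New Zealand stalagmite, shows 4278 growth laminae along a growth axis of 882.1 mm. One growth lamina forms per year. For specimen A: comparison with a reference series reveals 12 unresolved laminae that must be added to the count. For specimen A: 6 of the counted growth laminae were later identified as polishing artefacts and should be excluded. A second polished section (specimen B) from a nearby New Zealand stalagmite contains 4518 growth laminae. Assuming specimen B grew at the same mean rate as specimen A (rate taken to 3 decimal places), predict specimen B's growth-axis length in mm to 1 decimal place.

Specimen A: correcting the raw count gives 4278 − 6 + 12 = 4284 true growth laminae.
A: Extension rate ≈ 882.1 / 4284 = 0.206 mm/yr.
Length of B = 0.206 × 4518 = 930.7 mm.

930.7 mm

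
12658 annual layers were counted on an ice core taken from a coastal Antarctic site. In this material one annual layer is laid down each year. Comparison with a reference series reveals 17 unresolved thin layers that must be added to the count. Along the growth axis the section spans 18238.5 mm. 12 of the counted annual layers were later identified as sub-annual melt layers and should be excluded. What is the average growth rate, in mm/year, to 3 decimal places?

1.440 mm/year

Correcting the raw count gives 12658 − 12 + 17 = 12663 true annual layers.
Extension rate ≈ 18238.5 / 12663 = 1.440 mm/year.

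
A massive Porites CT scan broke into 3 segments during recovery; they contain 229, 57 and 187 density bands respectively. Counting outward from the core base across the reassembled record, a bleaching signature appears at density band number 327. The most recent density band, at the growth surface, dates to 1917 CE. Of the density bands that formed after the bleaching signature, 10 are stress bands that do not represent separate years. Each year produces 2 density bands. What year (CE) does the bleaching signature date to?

Total density bands = 229 + 57 + 187 = 473.
The bleaching signature sits at density band 327 from the core base, so 473 − 327 = 146 density bands formed after it.
146 − 10 false = 136 true density bands after the bleaching signature.
Dividing by 2 density bands per year: 136 / 2 = 68 years.
Counting back 68 years from 1917 CE places the bleaching signature in 1917 − 68 = 1849 CE.

1849 CE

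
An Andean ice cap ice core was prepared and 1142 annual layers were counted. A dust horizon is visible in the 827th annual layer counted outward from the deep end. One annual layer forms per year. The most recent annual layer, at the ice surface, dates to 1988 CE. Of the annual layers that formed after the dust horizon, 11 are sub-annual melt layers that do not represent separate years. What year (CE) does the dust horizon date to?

1684 CE

Between annual layer 827 and the ice surface there are 1142 − 827 = 315 annual layers.
Excluding 11 false annual layers: 315 − 11 = 304.
1988 − 304 = 1684 CE.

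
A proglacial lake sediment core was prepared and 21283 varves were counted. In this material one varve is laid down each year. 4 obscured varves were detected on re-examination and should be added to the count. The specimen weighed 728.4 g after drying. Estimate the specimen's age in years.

Adjusted count: 21283 + 4 = 21287 varves.
With a one-to-one varve periodicity this is 21287 years.

21287 years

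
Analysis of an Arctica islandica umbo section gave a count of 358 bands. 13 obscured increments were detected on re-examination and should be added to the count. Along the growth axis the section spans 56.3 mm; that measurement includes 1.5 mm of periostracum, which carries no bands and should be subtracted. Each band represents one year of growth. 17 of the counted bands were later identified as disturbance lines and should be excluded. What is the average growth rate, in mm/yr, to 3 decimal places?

Correcting the raw count gives 358 − 17 + 13 = 354 true bands.
The growth record spans 56.3 − 1.5 = 54.8 mm.
Mean rate = 54.8 mm / 354 years ≈ 0.155 mm/yr.

0.155 mm/yr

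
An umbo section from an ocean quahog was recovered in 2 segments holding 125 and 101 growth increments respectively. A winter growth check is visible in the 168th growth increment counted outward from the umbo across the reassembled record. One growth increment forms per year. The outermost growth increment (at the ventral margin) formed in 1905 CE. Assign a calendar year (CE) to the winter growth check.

Total growth increments = 125 + 101 = 226.
The winter growth check sits at growth increment 168 from the umbo, so 226 − 168 = 58 growth increments formed after it.
The growth increment at the ventral margin is 1905 CE, so the winter growth check dates to 1905 − 58 = 1847 CE.

1847 CE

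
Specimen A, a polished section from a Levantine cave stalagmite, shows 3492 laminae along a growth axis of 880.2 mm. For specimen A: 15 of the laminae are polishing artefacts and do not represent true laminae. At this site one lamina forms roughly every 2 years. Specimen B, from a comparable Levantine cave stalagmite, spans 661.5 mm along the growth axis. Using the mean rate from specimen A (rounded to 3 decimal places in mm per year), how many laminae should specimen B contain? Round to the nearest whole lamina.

Specimen A: true lamina count = 3492 − 15 = 3477.
Specimen A: 3477 laminae at 2 years each span 3477 × 2 = 6954 years.
A: Extension rate ≈ 880.2 / 6954 = 0.127 mm/yr.
Specimen B: 661.5 mm / 0.127 mm per year = 5208.66 years; at 2 years per lamina that is 5208.66 / 2 ≈ 2604 laminae.

2604 laminae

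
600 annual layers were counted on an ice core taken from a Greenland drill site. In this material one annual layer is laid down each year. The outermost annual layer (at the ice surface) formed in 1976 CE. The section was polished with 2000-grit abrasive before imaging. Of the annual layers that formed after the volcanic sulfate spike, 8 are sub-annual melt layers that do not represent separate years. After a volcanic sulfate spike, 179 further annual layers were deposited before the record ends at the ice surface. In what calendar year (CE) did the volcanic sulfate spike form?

1805 CE

179 annual layers formed after the volcanic sulfate spike.
Excluding 8 false annual layers: 179 − 8 = 171.
The annual layer at the ice surface is 1976 CE, so the volcanic sulfate spike dates to 1976 − 171 = 1805 CE.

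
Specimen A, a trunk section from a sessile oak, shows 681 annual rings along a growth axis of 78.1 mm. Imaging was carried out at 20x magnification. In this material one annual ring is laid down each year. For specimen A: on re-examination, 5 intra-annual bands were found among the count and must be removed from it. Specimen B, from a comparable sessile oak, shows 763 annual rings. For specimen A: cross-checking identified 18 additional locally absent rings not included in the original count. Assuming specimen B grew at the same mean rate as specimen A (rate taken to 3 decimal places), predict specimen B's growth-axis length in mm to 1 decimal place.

Specimen A: true annual ring count = 681 − 5 + 18 = 694.
A: 78.1 mm over 694 years gives 78.1 / 694 ≈ 0.113 mm per year.
For B, 0.113 mm/year × 763 years = 86.2 mm.

86.2 mm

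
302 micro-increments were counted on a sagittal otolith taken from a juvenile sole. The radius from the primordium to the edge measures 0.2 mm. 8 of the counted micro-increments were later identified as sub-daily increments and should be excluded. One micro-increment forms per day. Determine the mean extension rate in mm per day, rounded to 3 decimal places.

0.001 mm per day

True micro-increment count = 302 − 8 = 294.
Mean rate = 0.2 mm / 294 days ≈ 0.001 mm per day.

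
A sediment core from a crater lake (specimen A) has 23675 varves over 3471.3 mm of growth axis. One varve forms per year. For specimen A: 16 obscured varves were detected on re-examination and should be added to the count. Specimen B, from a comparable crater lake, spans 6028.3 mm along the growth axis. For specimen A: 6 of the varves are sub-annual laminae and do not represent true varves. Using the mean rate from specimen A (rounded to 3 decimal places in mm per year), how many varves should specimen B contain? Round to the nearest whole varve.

Specimen A: true varve count = 23675 − 6 + 16 = 23685.
A: Mean rate = 3471.3 mm / 23685 years ≈ 0.147 mm per year.
B spans 6028.3 / 0.147 = 41008.84 years ≈ 41009 varves.

41009 varves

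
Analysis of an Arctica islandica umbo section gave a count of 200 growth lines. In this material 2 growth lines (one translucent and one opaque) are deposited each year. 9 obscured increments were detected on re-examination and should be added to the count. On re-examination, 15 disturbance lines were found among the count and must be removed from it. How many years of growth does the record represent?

Adjusted count: 200 − 15 + 9 = 194 growth lines.
With 2 growth lines per year, 194 / 2 = 97 years.

97 years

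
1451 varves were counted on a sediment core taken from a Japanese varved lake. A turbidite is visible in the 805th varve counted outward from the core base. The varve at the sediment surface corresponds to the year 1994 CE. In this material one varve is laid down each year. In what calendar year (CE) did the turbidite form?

1451 − 805 = 646 varves lie beyond the turbidite toward the sediment surface.
1994 − 646 = 1348 CE.

1348 CE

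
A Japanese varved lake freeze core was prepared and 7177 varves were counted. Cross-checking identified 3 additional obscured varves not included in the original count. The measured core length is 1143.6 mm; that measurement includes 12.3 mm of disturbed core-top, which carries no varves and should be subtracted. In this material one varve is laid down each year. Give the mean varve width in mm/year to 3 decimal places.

0.158 mm/year

True varve count = 7177 + 3 = 7180.
Net length = 1143.6 − 12.3 = 1131.3 mm.
Mean rate = 1131.3 mm / 7180 years ≈ 0.158 mm/year.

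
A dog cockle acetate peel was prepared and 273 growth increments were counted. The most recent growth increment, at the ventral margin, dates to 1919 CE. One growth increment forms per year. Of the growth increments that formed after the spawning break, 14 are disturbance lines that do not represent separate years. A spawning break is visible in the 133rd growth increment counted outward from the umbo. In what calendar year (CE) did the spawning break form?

1793 CE

The spawning break sits at growth increment 133 from the umbo, so 273 − 133 = 140 growth increments formed after it.
Removing the 14 false growth increments leaves 140 − 14 = 126 true growth increments beyond the spawning break.
1919 − 126 = 1793 CE.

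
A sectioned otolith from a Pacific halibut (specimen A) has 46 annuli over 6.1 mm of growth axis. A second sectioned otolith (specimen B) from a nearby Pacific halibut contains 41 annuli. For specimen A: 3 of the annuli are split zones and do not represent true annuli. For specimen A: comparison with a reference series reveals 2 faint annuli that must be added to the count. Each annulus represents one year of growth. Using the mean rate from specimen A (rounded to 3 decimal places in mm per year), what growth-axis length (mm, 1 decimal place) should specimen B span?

5.6 mm

Specimen A: after corrections the count is 46 − 3 + 2 = 45 annuli.
A: Extension rate ≈ 6.1 / 45 = 0.136 mm/yr.
For B, 0.136 mm/year × 41 years = 5.6 mm.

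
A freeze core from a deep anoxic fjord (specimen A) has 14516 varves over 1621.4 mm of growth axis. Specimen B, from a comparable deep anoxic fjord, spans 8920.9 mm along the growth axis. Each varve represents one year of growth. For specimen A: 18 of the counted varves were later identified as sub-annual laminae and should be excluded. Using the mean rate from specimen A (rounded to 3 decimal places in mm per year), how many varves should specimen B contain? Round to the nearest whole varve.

Specimen A: adjusted count: 14516 − 18 = 14498 varves.
A: 1621.4 mm over 14498 years gives 1621.4 / 14498 ≈ 0.112 mm/year.
Specimen B: 8920.9 mm / 0.112 mm per year = 79650.89 years ≈ 79651 varves.

79651 varves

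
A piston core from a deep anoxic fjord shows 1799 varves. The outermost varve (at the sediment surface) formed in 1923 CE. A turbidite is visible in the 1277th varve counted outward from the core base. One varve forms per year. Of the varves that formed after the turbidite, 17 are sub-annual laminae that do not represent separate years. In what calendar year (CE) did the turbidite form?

1418 CE

Between varve 1277 and the sediment surface there are 1799 − 1277 = 522 varves.
Excluding 17 false varves: 522 − 17 = 505.
Counting back 505 years from 1923 CE places the turbidite in 1923 − 505 = 1418 CE.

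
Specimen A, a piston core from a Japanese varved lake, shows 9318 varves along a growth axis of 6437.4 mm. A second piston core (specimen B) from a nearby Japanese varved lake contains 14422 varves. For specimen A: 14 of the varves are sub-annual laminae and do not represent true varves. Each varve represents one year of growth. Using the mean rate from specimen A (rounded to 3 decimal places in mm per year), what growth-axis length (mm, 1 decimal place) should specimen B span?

9980.0 mm

Specimen A: after corrections the count is 9318 − 14 = 9304 varves.
A: Extension rate ≈ 6437.4 / 9304 = 0.692 mm/yr.
B's length ≈ 0.692 × 14422 = 9980.0 mm.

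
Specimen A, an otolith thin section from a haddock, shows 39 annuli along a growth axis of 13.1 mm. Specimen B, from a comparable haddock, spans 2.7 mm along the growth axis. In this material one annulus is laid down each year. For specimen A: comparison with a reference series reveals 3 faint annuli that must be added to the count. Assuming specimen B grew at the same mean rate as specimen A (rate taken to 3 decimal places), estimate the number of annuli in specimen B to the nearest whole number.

Specimen A: correcting the raw count gives 39 + 3 = 42 true annuli.
A: Extension rate ≈ 13.1 / 42 = 0.312 mm/yr.
For B, 2.7 / 0.312 = 8.65 years ≈ 9 annuli.

9 annuli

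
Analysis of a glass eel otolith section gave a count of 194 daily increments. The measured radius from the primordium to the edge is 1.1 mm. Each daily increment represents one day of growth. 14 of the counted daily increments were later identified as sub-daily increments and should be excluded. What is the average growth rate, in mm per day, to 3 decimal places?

After corrections the count is 194 − 14 = 180 daily increments.
Mean rate = 1.1 mm / 180 days ≈ 0.006 mm per day.

0.006 mm per day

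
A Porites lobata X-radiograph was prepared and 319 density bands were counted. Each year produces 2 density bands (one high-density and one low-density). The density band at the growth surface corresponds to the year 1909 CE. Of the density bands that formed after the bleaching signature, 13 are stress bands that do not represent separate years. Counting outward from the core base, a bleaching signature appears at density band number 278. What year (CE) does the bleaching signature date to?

Between density band 278 and the growth surface there are 319 − 278 = 41 density bands.
Removing the 13 false density bands leaves 41 − 13 = 28 true density bands beyond the bleaching signature.
With 2 density bands per year, 28 / 2 = 14 years.
The density band at the growth surface is 1909 CE, so the bleaching signature dates to 1909 − 14 = 1895 CE.

1895 CE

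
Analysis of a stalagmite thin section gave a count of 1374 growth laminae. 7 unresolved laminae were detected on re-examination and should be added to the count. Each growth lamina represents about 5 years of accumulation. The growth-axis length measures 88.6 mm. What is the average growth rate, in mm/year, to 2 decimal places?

After corrections the count is 1374 + 7 = 1381 growth laminae.
Multiplying by 5 years per growth lamina: 1381 × 5 = 6905 years.
88.6 mm over 6905 years gives 88.6 / 6905 ≈ 0.01 mm/year.

0.01 mm/year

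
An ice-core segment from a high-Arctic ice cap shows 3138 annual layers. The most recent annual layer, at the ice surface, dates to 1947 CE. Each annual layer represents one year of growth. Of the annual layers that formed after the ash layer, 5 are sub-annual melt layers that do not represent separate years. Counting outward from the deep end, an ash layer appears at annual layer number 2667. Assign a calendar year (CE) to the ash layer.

The ash layer sits at annual layer 2667 from the deep end, so 3138 − 2667 = 471 annual layers formed after it.
471 − 5 false = 466 true annual layers after the ash layer.
Counting back 466 years from 1947 CE places the ash layer in 1947 − 466 = 1481 CE.

1481 CE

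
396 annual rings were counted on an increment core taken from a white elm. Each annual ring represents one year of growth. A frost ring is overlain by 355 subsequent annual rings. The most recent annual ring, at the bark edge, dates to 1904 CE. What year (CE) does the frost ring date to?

355 annual rings formed after the frost ring.
1904 − 355 = 1549 CE.

1549 CE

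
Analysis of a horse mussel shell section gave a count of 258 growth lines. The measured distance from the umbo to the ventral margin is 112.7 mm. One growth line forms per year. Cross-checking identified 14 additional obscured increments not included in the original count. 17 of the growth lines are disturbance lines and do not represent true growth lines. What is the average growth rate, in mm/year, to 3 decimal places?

0.442 mm/year

Adjusted count: 258 − 17 + 14 = 255 growth lines.
Mean rate = 112.7 mm / 255 years ≈ 0.442 mm/year.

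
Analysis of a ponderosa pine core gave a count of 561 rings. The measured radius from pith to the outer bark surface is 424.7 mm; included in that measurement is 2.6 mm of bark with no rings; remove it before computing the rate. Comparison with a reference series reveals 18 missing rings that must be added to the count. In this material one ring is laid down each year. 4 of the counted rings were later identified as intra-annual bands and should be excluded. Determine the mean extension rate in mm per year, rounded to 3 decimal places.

0.734 mm per year

After corrections the count is 561 − 4 + 18 = 575 rings.
The growth record spans 424.7 − 2.6 = 422.1 mm.
Extension rate ≈ 422.1 / 575 = 0.734 mm per year.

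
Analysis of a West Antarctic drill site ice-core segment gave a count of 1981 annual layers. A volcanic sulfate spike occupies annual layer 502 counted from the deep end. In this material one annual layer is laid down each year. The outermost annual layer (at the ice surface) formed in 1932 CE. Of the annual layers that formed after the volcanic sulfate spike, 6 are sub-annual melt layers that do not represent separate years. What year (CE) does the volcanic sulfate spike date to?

459 CE

Between annual layer 502 and the ice surface there are 1981 − 502 = 1479 annual layers.
Removing the 6 false annual layers leaves 1479 − 6 = 1473 true annual layers beyond the volcanic sulfate spike.
The annual layer at the ice surface is 1932 CE, so the volcanic sulfate spike dates to 1932 − 1473 = 459 CE.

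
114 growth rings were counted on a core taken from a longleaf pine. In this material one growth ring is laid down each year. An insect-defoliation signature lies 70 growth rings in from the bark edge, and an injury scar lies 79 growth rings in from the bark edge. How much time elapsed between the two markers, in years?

The two markers are separated by 79 − 70 = 9 growth rings.
That is 9 years at one growth ring per year.

9 years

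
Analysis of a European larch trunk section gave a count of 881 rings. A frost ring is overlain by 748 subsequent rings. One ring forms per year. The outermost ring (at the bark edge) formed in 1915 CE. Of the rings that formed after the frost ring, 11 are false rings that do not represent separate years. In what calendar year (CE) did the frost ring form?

748 rings post-date the frost ring.
748 − 11 false = 737 true rings after the frost ring.
The ring at the bark edge is 1915 CE, so the frost ring dates to 1915 − 737 = 1178 CE.

1178 CE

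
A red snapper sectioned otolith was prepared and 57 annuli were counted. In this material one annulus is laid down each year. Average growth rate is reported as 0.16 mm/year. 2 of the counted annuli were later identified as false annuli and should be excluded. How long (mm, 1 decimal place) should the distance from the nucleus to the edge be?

Adjusted count: 57 − 2 = 55 annuli.
Predicted length = 0.16 mm/year × 55 years = 8.8 mm.

8.8 mm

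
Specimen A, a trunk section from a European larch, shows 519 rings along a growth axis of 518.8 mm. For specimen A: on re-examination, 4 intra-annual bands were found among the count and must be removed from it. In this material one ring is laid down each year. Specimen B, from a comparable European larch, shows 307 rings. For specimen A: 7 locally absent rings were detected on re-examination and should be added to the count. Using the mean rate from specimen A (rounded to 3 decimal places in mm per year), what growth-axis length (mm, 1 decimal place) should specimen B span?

Specimen A: after corrections the count is 519 − 4 + 7 = 522 rings.
A: Extension rate ≈ 518.8 / 522 = 0.994 mm/yr.
Length of B = 0.994 × 307 = 305.2 mm.

305.2 mm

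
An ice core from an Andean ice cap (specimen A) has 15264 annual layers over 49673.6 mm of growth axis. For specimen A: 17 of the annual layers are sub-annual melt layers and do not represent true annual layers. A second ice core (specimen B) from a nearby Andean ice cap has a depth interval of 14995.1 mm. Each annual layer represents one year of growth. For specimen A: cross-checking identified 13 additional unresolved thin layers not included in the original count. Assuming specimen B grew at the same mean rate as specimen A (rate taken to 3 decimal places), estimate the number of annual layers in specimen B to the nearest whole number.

Specimen A: correcting the raw count gives 15264 − 17 + 13 = 15260 true annual layers.
A: Mean rate = 49673.6 mm / 15260 years ≈ 3.255 mm/yr.
B spans 14995.1 / 3.255 = 4606.79 years ≈ 4607 annual layers.

4607 annual layers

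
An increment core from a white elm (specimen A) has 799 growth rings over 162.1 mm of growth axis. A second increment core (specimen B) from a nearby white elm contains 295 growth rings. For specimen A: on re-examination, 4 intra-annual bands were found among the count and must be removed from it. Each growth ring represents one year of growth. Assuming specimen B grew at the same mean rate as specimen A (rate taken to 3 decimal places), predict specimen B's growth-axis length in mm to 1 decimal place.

Specimen A: correcting the raw count gives 799 − 4 = 795 true growth rings.
A: Extension rate ≈ 162.1 / 795 = 0.204 mm per year.
For B, 0.204 mm/year × 295 years = 60.2 mm.

60.2 mm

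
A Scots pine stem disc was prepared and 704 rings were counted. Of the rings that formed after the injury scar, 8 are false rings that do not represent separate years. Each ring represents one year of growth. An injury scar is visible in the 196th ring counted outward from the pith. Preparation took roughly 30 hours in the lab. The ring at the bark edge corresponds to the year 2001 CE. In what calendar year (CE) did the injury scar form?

1501 CE

Between ring 196 and the bark edge there are 704 − 196 = 508 rings.
Removing the 8 false rings leaves 508 − 8 = 500 true rings beyond the injury scar.
2001 − 500 = 1501 CE.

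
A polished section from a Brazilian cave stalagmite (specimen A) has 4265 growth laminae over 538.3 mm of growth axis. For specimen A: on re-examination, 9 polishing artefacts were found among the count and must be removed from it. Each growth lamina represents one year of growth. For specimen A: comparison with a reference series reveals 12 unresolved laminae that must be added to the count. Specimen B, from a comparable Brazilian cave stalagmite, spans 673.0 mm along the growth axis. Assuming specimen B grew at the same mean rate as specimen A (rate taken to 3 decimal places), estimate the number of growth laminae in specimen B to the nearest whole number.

Specimen A: after corrections the count is 4265 − 9 + 12 = 4268 growth laminae.
A: Extension rate ≈ 538.3 / 4268 = 0.126 mm per year.
B spans 673.0 / 0.126 = 5341.27 years ≈ 5341 growth laminae.

5341 growth laminae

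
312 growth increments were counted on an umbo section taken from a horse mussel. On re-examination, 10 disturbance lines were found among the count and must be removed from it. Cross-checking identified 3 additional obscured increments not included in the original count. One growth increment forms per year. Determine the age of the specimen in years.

305 years

True growth increment count = 312 − 10 + 3 = 305.
With a one-to-one growth increment periodicity this is 305 years.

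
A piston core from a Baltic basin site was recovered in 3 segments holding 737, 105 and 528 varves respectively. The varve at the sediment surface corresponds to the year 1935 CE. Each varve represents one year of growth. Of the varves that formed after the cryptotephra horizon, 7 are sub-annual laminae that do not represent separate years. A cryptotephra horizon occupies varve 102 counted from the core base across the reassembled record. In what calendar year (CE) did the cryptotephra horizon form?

Total varves = 737 + 105 + 528 = 1370.
Between varve 102 and the sediment surface there are 1370 − 102 = 1268 varves.
Removing the 7 false varves leaves 1268 − 7 = 1261 true varves beyond the cryptotephra horizon.
The varve at the sediment surface is 1935 CE, so the cryptotephra horizon dates to 1935 − 1261 = 674 CE.

674 CE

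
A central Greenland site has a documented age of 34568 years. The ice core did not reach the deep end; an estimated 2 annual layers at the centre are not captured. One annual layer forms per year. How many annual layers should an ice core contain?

34566 annual layers

At one annual layer per year, 34568 years correspond to 34568 annual layers.
34568 − 2 missed = 34566 annual layers expected in the prepared section.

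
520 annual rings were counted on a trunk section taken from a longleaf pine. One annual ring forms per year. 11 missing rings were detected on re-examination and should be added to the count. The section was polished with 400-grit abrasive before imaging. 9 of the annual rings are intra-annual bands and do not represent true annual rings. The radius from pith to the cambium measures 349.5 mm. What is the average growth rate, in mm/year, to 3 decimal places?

True annual ring count = 520 − 9 + 11 = 522.
Extension rate ≈ 349.5 / 522 = 0.670 mm/year.

0.670 mm/year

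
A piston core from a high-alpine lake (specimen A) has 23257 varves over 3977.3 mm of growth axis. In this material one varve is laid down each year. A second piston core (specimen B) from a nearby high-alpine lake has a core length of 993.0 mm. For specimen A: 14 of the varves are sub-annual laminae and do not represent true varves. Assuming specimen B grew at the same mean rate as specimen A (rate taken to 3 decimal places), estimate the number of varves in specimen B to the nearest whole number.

5807 varves

Specimen A: adjusted count: 23257 − 14 = 23243 varves.
A: 3977.3 mm over 23243 years gives 3977.3 / 23243 ≈ 0.171 mm per year.
For B, 993.0 / 0.171 = 5807.02 years ≈ 5807 varves.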